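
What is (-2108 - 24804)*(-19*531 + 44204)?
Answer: -918102880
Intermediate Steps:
(-2108 - 24804)*(-19*531 + 44204) = -26912*(-10089 + 44204) = -26912*34115 = -918102880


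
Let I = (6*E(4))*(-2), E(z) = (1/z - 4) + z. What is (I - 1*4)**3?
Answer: -343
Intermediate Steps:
E(z) = -4 + z + 1/z (E(z) = (-4 + 1/z) + z = -4 + z + 1/z)
I = -3 (I = (6*(-4 + 4 + 1/4))*(-2) = (6*(1/4))*(-2) = (3/2)*(-2) = -3)
(I - 1*4)**3 = (-3 - 1*4)**3 = (-3 - 4)**3 = (-7)**3 = -343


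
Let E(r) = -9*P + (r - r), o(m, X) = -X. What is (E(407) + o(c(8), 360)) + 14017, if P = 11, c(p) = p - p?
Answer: 13558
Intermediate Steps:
c(p) = 0
E(r) = -99 (E(r) = -9*11 + (r - r) = -99 + 0 = -99)
(E(407) + o(c(8), 360)) + 14017 = (-99 - 1*360) + 14017 = (-99 - 360) + 14017 = -459 + 14017 = 13558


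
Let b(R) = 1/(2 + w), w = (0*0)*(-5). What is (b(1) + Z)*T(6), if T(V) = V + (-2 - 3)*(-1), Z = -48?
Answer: -1045/2 ≈ -522.50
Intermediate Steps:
w = 0 (w = 0*(-5) = 0)
b(R) = ½ (b(R) = 1/(2 + 0) = 1/2 = ½)
T(V) = 5 + V (T(V) = V - 5*(-1) = V + 5 = 5 + V)
(b(1) + Z)*T(6) = (½ - 48)*(5 + 6) = -95/2*11 = -1045/2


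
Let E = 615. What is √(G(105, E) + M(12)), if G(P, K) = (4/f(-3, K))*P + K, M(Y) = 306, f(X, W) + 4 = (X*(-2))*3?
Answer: √951 ≈ 30.838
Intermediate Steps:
f(X, W) = -4 - 6*X (f(X, W) = -4 + (X*(-2))*3 = -4 - 2*X*3 = -4 - 6*X)
G(P, K) = K + 2*P/7 (G(P, K) = (4/(-4 - 6*(-3)))*P + K = (4/(-4 + 18))*P + K = (4/14)*P + K = (4*(1/14))*P + K = 2*P/7 + K = K + 2*P/7)
√(G(105, E) + M(12)) = √((615 + (2/7)*105) + 306) = √((615 + 30) + 306) = √(645 + 306) = √951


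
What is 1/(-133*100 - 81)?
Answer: -1/13381 ≈ -7.4733e-5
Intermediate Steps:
1/(-133*100 - 81) = 1/(-13300 - 81) = 1/(-13381) = -1/13381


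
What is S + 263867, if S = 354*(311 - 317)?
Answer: 261743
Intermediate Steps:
S = -2124 (S = 354*(-6) = -2124)
S + 263867 = -2124 + 263867 = 261743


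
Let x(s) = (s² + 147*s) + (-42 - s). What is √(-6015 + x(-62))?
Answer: I*√11265 ≈ 106.14*I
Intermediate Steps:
x(s) = -42 + s² + 146*s
√(-6015 + x(-62)) = √(-6015 + (-42 + (-62)² + 146*(-62))) = √(-6015 + (-42 + 3844 - 9052)) = √(-6015 - 5250) = √(-11265) = I*√11265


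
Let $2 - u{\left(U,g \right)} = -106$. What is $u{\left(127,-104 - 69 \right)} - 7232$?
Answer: $-7124$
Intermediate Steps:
$u{\left(U,g \right)} = 108$ ($u{\left(U,g \right)} = 2 - -106 = 2 + 106 = 108$)
$u{\left(127,-104 - 69 \right)} - 7232 = 108 - 7232 = -7124$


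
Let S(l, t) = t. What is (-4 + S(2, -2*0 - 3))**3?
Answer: -343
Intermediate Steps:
(-4 + S(2, -2*0 - 3))**3 = (-4 + (-2*0 - 3))**3 = (-4 + (0 - 3))**3 = (-4 - 3)**3 = (-7)**3 = -343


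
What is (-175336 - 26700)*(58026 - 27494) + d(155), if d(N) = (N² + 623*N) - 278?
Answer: -6168442840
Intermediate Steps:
d(N) = -278 + N² + 623*N
(-175336 - 26700)*(58026 - 27494) + d(155) = (-175336 - 26700)*(58026 - 27494) + (-278 + 155² + 623*155) = -202036*30532 + (-278 + 24025 + 96565) = -6168563152 + 120312 = -6168442840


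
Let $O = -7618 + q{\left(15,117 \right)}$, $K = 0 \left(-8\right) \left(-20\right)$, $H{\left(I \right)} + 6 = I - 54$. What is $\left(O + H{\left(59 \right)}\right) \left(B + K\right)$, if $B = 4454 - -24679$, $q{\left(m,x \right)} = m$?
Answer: $-221527332$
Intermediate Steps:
$H{\left(I \right)} = -60 + I$ ($H{\left(I \right)} = -6 + \left(I - 54\right) = -6 + \left(-54 + I\right) = -60 + I$)
$B = 29133$ ($B = 4454 + 24679 = 29133$)
$K = 0$ ($K = 0 \left(-20\right) = 0$)
$O = -7603$ ($O = -7618 + 15 = -7603$)
$\left(O + H{\left(59 \right)}\right) \left(B + K\right) = \left(-7603 + \left(-60 + 59\right)\right) \left(29133 + 0\right) = \left(-7603 - 1\right) 29133 = \left(-7604\right) 29133 = -221527332$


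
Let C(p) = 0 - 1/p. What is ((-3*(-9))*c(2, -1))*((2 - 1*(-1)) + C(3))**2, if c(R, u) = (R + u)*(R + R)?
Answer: 768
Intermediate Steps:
C(p) = -1/p
c(R, u) = 2*R*(R + u) (c(R, u) = (R + u)*(2*R) = 2*R*(R + u))
((-3*(-9))*c(2, -1))*((2 - 1*(-1)) + C(3))**2 = ((-3*(-9))*(2*2*(2 - 1)))*((2 - 1*(-1)) - 1/3)**2 = (27*(2*2*1))*((2 + 1) - 1*1/3)**2 = (27*4)*(3 - 1/3)**2 = 108*(8/3)**2 = 108*(64/9) = 768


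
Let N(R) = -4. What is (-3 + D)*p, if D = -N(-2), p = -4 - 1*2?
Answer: -6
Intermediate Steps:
p = -6 (p = -4 - 2 = -6)
D = 4 (D = -1*(-4) = 4)
(-3 + D)*p = (-3 + 4)*(-6) = 1*(-6) = -6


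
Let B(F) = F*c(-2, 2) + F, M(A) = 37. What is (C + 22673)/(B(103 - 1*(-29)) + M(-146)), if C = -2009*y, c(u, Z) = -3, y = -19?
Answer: -60844/227 ≈ -268.04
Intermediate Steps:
B(F) = -2*F (B(F) = F*(-3) + F = -3*F + F = -2*F)
C = 38171 (C = -2009*(-19) = 38171)
(C + 22673)/(B(103 - 1*(-29)) + M(-146)) = (38171 + 22673)/(-2*(103 - 1*(-29)) + 37) = 60844/(-2*(103 + 29) + 37) = 60844/(-2*132 + 37) = 60844/(-264 + 37) = 60844/(-227) = 60844*(-1/227) = -60844/227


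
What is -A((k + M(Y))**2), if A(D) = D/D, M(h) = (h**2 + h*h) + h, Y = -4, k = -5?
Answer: -1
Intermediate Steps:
M(h) = h + 2*h**2 (M(h) = (h**2 + h**2) + h = 2*h**2 + h = h + 2*h**2)
A(D) = 1
-A((k + M(Y))**2) = -1*1 = -1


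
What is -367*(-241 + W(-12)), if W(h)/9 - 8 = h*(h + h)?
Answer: -889241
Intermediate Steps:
W(h) = 72 + 18*h² (W(h) = 72 + 9*(h*(h + h)) = 72 + 9*(h*(2*h)) = 72 + 9*(2*h²) = 72 + 18*h²)
-367*(-241 + W(-12)) = -367*(-241 + (72 + 18*(-12)²)) = -367*(-241 + (72 + 18*144)) = -367*(-241 + (72 + 2592)) = -367*(-241 + 2664) = -367*2423 = -889241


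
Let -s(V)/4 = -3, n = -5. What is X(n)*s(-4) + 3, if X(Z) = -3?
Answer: -33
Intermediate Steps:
s(V) = 12 (s(V) = -4*(-3) = 12)
X(n)*s(-4) + 3 = -3*12 + 3 = -36 + 3 = -33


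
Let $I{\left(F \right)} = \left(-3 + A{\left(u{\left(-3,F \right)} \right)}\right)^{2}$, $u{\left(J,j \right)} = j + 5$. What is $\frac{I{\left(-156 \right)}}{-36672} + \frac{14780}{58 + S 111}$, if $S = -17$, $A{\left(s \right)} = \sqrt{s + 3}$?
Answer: $- \frac{541757929}{67073088} + \frac{i \sqrt{37}}{3056} \approx -8.0771 + 0.0019904 i$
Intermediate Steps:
$u{\left(J,j \right)} = 5 + j$
$A{\left(s \right)} = \sqrt{3 + s}$
$I{\left(F \right)} = \left(-3 + \sqrt{8 + F}\right)^{2}$ ($I{\left(F \right)} = \left(-3 + \sqrt{3 + \left(5 + F\right)}\right)^{2} = \left(-3 + \sqrt{8 + F}\right)^{2}$)
$\frac{I{\left(-156 \right)}}{-36672} + \frac{14780}{58 + S 111} = \frac{\left(-3 + \sqrt{8 - 156}\right)^{2}}{-36672} + \frac{14780}{58 - 1887} = \left(-3 + \sqrt{-148}\right)^{2} \left(- \frac{1}{36672}\right) + \frac{14780}{58 - 1887} = \left(-3 + 2 i \sqrt{37}\right)^{2} \left(- \frac{1}{36672}\right) + \frac{14780}{-1829} = - \frac{\left(-3 + 2 i \sqrt{37}\right)^{2}}{36672} + 14780 \left(- \frac{1}{1829}\right) = - \frac{\left(-3 + 2 i \sqrt{37}\right)^{2}}{36672} - \frac{14780}{1829} = - \frac{14780}{1829} - \frac{\left(-3 + 2 i \sqrt{37}\right)^{2}}{36672}$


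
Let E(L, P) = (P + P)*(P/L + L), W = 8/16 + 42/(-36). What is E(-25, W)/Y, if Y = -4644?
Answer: -1873/261225 ≈ -0.0071701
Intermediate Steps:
W = -⅔ (W = 8*(1/16) + 42*(-1/36) = ½ - 7/6 = -⅔ ≈ -0.66667)
E(L, P) = 2*P*(L + P/L) (E(L, P) = (2*P)*(L + P/L) = 2*P*(L + P/L))
E(-25, W)/Y = (2*(-⅔)*(-⅔ + (-25)²)/(-25))/(-4644) = (2*(-⅔)*(-1/25)*(-⅔ + 625))*(-1/4644) = (2*(-⅔)*(-1/25)*(1873/3))*(-1/4644) = (7492/225)*(-1/4644) = -1873/261225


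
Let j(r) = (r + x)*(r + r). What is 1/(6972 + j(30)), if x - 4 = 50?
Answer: 1/12012 ≈ 8.3250e-5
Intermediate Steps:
x = 54 (x = 4 + 50 = 54)
j(r) = 2*r*(54 + r) (j(r) = (r + 54)*(r + r) = (54 + r)*(2*r) = 2*r*(54 + r))
1/(6972 + j(30)) = 1/(6972 + 2*30*(54 + 30)) = 1/(6972 + 2*30*84) = 1/(6972 + 5040) = 1/12012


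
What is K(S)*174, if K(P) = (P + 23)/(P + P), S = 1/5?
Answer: 10092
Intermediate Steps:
S = ⅕ ≈ 0.20000
K(P) = (23 + P)/(2*P) (K(P) = (23 + P)/((2*P)) = (23 + P)*(1/(2*P)) = (23 + P)/(2*P))
K(S)*174 = ((23 + ⅕)/(2*(⅕)))*174 = ((½)*5*(116/5))*174 = 58*174 = 10092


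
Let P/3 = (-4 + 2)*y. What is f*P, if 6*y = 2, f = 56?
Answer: -112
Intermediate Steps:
y = 1/3 (y = (1/6)*2 = 1/3 ≈ 0.33333)
P = -2 (P = 3*((-4 + 2)*(1/3)) = 3*(-2*1/3) = 3*(-2/3) = -2)
f*P = 56*(-2) = -112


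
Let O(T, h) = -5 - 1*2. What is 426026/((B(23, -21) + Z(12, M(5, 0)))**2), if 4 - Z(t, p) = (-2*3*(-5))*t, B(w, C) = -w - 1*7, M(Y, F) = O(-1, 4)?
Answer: 213013/74498 ≈ 2.8593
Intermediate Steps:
O(T, h) = -7 (O(T, h) = -5 - 2 = -7)
M(Y, F) = -7
B(w, C) = -7 - w (B(w, C) = -w - 7 = -7 - w)
Z(t, p) = 4 - 30*t (Z(t, p) = 4 - -2*3*(-5)*t = 4 - (-6*(-5))*t = 4 - 30*t)
426026/((B(23, -21) + Z(12, M(5, 0)))**2) = 426026/(((-7 - 1*23) + (4 - 30*12))**2) = 426026/(((-7 - 23) + (4 - 360))**2) = 426026/((-30 - 356)**2) = 426026/((-386)**2) = 426026/148996 = 426026*(1/148996) = 213013/74498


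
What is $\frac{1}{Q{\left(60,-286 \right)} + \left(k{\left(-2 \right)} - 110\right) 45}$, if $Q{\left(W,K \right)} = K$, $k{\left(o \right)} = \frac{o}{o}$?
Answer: $- \frac{1}{5191} \approx -0.00019264$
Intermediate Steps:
$k{\left(o \right)} = 1$
$\frac{1}{Q{\left(60,-286 \right)} + \left(k{\left(-2 \right)} - 110\right) 45} = \frac{1}{-286 + \left(1 - 110\right) 45} = \frac{1}{-286 - 4905} = \frac{1}{-5191} = - \frac{1}{5191}$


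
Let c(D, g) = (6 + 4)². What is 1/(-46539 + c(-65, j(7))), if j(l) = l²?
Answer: -1/46439 ≈ -2.1534e-5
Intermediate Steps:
c(D, g) = 100 (c(D, g) = 10² = 100)
1/(-46539 + c(-65, j(7))) = 1/(-46539 + 100) = 1/(-46439) = -1/46439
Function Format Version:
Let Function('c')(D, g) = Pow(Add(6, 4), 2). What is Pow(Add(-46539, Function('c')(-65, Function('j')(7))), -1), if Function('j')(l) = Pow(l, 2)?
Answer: Rational(-1, 46439) ≈ -2.1534e-5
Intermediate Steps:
Function('c')(D, g) = 100 (Function('c')(D, g) = Pow(10, 2) = 100)
Pow(Add(-46539, Function('c')(-65, Function('j')(7))), -1) = Pow(Add(-46539, 100), -1) = Pow(-46439, -1) = Rational(-1, 46439)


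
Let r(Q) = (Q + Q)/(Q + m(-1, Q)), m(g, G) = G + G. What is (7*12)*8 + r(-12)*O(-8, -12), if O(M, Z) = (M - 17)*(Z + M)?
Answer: 3016/3 ≈ 1005.3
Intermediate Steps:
m(g, G) = 2*G
O(M, Z) = (-17 + M)*(M + Z)
r(Q) = ⅔ (r(Q) = (Q + Q)/(Q + 2*Q) = (2*Q)/((3*Q)) = (2*Q)*(1/(3*Q)) = ⅔)
(7*12)*8 + r(-12)*O(-8, -12) = (7*12)*8 + 2*((-8)² - 17*(-8) - 17*(-12) - 8*(-12))/3 = 84*8 + 2*(64 + 136 + 204 + 96)/3 = 672 + (⅔)*500 = 672 + 1000/3 = 3016/3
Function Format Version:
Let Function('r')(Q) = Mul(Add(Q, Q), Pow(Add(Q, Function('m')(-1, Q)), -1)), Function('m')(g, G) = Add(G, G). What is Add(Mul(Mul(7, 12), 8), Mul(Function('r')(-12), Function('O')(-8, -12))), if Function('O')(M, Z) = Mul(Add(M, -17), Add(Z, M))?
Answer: Rational(3016, 3) ≈ 1005.3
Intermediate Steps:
Function('m')(g, G) = Mul(2, G)
Function('O')(M, Z) = Mul(Add(-17, M), Add(M, Z))
Function('r')(Q) = Rational(2, 3) (Function('r')(Q) = Mul(Add(Q, Q), Pow(Add(Q, Mul(2, Q)), -1)) = Mul(Mul(2, Q), Pow(Mul(3, Q), -1)) = Mul(Mul(2, Q), Mul(Rational(1, 3), Pow(Q, -1))) = Rational(2, 3))
Add(Mul(Mul(7, 12), 8), Mul(Function('r')(-12), Function('O')(-8, -12))) = Add(Mul(Mul(7, 12), 8), Mul(Rational(2, 3), Add(Pow(-8, 2), Mul(-17, -8), Mul(-17, -12), Mul(-8, -12)))) = Add(Mul(84, 8), Mul(Rational(2, 3), Add(64, 136, 204, 96))) = Add(672, Mul(Rational(2, 3), 500)) = Add(672, Rational(1000, 3)) = Rational(3016, 3)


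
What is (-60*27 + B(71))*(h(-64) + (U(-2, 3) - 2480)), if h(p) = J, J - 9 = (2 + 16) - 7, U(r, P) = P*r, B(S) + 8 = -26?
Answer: 4078764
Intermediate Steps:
B(S) = -34 (B(S) = -8 - 26 = -34)
J = 20 (J = 9 + ((2 + 16) - 7) = 9 + (18 - 7) = 9 + 11 = 20)
h(p) = 20
(-60*27 + B(71))*(h(-64) + (U(-2, 3) - 2480)) = (-60*27 - 34)*(20 + (3*(-2) - 2480)) = (-1620 - 34)*(20 + (-6 - 2480)) = -1654*(20 - 2486) = -1654*(-2466) = 4078764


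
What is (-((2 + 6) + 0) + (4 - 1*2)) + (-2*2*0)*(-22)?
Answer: -6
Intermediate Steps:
(-((2 + 6) + 0) + (4 - 1*2)) + (-2*2*0)*(-22) = (-(8 + 0) + (4 - 2)) - 4*0*(-22) = (-1*8 + 2) + 0*(-22) = (-8 + 2) + 0 = -6 + 0 = -6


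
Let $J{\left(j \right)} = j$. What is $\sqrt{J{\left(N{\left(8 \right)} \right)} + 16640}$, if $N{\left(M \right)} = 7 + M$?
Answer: $\sqrt{16655} \approx 129.05$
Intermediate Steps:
$\sqrt{J{\left(N{\left(8 \right)} \right)} + 16640} = \sqrt{\left(7 + 8\right) + 16640} = \sqrt{15 + 16640} = \sqrt{16655}$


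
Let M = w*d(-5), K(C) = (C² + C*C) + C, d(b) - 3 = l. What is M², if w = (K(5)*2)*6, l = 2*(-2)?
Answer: 435600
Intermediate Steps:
l = -4
d(b) = -1 (d(b) = 3 - 4 = -1)
K(C) = C + 2*C² (K(C) = (C² + C²) + C = 2*C² + C = C + 2*C²)
w = 660 (w = ((5*(1 + 2*5))*2)*6 = ((5*(1 + 10))*2)*6 = ((5*11)*2)*6 = (55*2)*6 = 110*6 = 660)
M = -660 (M = 660*(-1) = -660)
M² = (-660)² = 435600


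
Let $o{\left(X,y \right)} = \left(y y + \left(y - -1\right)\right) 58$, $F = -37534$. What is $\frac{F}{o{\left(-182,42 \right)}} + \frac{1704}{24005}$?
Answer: $- \frac{361207123}{1257934015} \approx -0.28714$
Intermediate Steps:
$o{\left(X,y \right)} = 58 + 58 y + 58 y^{2}$ ($o{\left(X,y \right)} = \left(y^{2} + \left(y + 1\right)\right) 58 = \left(y^{2} + \left(1 + y\right)\right) 58 = \left(1 + y + y^{2}\right) 58 = 58 + 58 y + 58 y^{2}$)
$\frac{F}{o{\left(-182,42 \right)}} + \frac{1704}{24005} = - \frac{37534}{58 + 58 \cdot 42 + 58 \cdot 42^{2}} + \frac{1704}{24005} = - \frac{37534}{58 + 2436 + 58 \cdot 1764} + 1704 \cdot \frac{1}{24005} = - \frac{37534}{58 + 2436 + 102312} + \frac{1704}{24005} = - \frac{37534}{104806} + \frac{1704}{24005} = \left(-37534\right) \frac{1}{104806} + \frac{1704}{24005} = - \frac{18767}{52403} + \frac{1704}{24005} = - \frac{361207123}{1257934015}$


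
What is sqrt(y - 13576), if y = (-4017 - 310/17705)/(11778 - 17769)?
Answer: I*sqrt(6109432515766341807)/21214131 ≈ 116.51*I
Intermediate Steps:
y = 14224259/21214131 (y = (-4017 - 310*1/17705)/(-5991) = (-4017 - 62/3541)*(-1/5991) = -14224259/3541*(-1/5991) = 14224259/21214131 ≈ 0.67051)
sqrt(y - 13576) = sqrt(14224259/21214131 - 13576) = sqrt(-287988818197/21214131) = I*sqrt(6109432515766341807)/21214131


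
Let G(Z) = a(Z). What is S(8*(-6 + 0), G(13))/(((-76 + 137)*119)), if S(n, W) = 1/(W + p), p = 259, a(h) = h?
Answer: 1/1974448 ≈ 5.0647e-7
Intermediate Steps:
G(Z) = Z
S(n, W) = 1/(259 + W) (S(n, W) = 1/(W + 259) = 1/(259 + W))
S(8*(-6 + 0), G(13))/(((-76 + 137)*119)) = 1/((259 + 13)*(((-76 + 137)*119))) = 1/(272*((61*119))) = (1/272)/7259 = (1/272)*(1/7259) = 1/1974448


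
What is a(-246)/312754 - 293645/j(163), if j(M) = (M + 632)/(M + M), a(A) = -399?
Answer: -5987879934557/49727886 ≈ -1.2041e+5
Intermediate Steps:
j(M) = (632 + M)/(2*M) (j(M) = (632 + M)/((2*M)) = (632 + M)*(1/(2*M)) = (632 + M)/(2*M))
a(-246)/312754 - 293645/j(163) = -399/312754 - 293645*326/(632 + 163) = -399*1/312754 - 293645/((1/2)*(1/163)*795) = -399/312754 - 293645/795/326 = -399/312754 - 293645*326/795 = -399/312754 - 19145654/159 = -5987879934557/49727886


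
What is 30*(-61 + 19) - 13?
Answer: -1273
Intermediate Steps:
30*(-61 + 19) - 13 = 30*(-42) - 13 = -1260 - 13 = -1273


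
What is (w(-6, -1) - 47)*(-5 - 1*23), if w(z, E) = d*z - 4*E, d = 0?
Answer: 1204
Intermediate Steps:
w(z, E) = -4*E (w(z, E) = 0*z - 4*E = 0 - 4*E = -4*E)
(w(-6, -1) - 47)*(-5 - 1*23) = (-4*(-1) - 47)*(-5 - 1*23) = (4 - 47)*(-5 - 23) = -43*(-28) = 1204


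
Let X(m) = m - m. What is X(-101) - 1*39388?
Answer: -39388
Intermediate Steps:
X(m) = 0
X(-101) - 1*39388 = 0 - 1*39388 = 0 - 39388 = -39388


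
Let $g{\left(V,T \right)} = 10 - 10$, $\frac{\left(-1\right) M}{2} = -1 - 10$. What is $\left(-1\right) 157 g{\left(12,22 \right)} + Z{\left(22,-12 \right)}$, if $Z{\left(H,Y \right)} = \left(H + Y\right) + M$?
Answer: $32$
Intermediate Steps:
$M = 22$ ($M = - 2 \left(-1 - 10\right) = \left(-2\right) \left(-11\right) = 22$)
$g{\left(V,T \right)} = 0$
$Z{\left(H,Y \right)} = 22 + H + Y$ ($Z{\left(H,Y \right)} = \left(H + Y\right) + 22 = 22 + H + Y$)
$\left(-1\right) 157 g{\left(12,22 \right)} + Z{\left(22,-12 \right)} = \left(-1\right) 157 \cdot 0 + \left(22 + 22 - 12\right) = \left(-157\right) 0 + 32 = 0 + 32 = 32$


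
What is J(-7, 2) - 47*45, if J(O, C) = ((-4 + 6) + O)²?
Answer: -2090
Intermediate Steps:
J(O, C) = (2 + O)²
J(-7, 2) - 47*45 = (2 - 7)² - 47*45 = (-5)² - 2115 = 25 - 2115 = -2090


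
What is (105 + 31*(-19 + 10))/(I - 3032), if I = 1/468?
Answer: 81432/1418975 ≈ 0.057388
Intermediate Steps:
I = 1/468 ≈ 0.0021368
(105 + 31*(-19 + 10))/(I - 3032) = (105 + 31*(-19 + 10))/(1/468 - 3032) = (105 + 31*(-9))/(-1418975/468) = (105 - 279)*(-468/1418975) = -174*(-468/1418975) = 81432/1418975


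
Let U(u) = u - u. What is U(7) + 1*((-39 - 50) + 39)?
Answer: -50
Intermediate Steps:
U(u) = 0
U(7) + 1*((-39 - 50) + 39) = 0 + 1*((-39 - 50) + 39) = 0 + 1*(-89 + 39) = 0 + 1*(-50) = 0 - 50 = -50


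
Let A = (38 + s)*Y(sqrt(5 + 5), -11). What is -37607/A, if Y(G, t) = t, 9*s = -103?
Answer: 338463/2629 ≈ 128.74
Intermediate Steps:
s = -103/9 (s = (1/9)*(-103) = -103/9 ≈ -11.444)
A = -2629/9 (A = (38 - 103/9)*(-11) = (239/9)*(-11) = -2629/9 ≈ -292.11)
-37607/A = -37607/(-2629/9) = -37607*(-9/2629) = 338463/2629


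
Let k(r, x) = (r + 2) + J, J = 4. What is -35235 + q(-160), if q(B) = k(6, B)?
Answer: -35223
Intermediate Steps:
k(r, x) = 6 + r (k(r, x) = (r + 2) + 4 = (2 + r) + 4 = 6 + r)
q(B) = 12 (q(B) = 6 + 6 = 12)
-35235 + q(-160) = -35235 + 12 = -35223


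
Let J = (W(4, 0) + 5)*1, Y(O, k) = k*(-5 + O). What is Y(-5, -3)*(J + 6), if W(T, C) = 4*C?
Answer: 330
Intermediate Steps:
J = 5 (J = (4*0 + 5)*1 = (0 + 5)*1 = 5*1 = 5)
Y(-5, -3)*(J + 6) = (-3*(-5 - 5))*(5 + 6) = -3*(-10)*11 = 30*11 = 330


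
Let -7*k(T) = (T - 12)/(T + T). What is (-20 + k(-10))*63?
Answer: -12699/10 ≈ -1269.9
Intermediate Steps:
k(T) = -(-12 + T)/(14*T) (k(T) = -(T - 12)/(7*(T + T)) = -(-12 + T)/(7*(2*T)) = -(-12 + T)*1/(2*T)/7 = -(-12 + T)/(14*T))
(-20 + k(-10))*63 = (-20 + (1/14)*(12 - 1*(-10))/(-10))*63 = (-20 + (1/14)*(-⅒)*(12 + 10))*63 = (-20 + (1/14)*(-⅒)*22)*63 = (-20 - 11/70)*63 = -1411/70*63 = -12699/10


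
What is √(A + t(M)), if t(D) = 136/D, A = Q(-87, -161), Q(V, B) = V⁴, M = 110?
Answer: √173301530765/55 ≈ 7569.0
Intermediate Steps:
A = 57289761 (A = (-87)⁴ = 57289761)
√(A + t(M)) = √(57289761 + 136/110) = √(57289761 + 136*(1/110)) = √(57289761 + 68/55) = √(3150936923/55) = √173301530765/55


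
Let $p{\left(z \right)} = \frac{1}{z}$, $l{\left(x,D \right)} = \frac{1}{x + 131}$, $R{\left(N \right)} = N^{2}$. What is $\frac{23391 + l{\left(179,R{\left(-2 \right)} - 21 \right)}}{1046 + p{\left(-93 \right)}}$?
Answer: $\frac{21753633}{972770} \approx 22.363$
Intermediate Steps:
$l{\left(x,D \right)} = \frac{1}{131 + x}$
$\frac{23391 + l{\left(179,R{\left(-2 \right)} - 21 \right)}}{1046 + p{\left(-93 \right)}} = \frac{23391 + \frac{1}{131 + 179}}{1046 + \frac{1}{-93}} = \frac{23391 + \frac{1}{310}}{1046 - \frac{1}{93}} = \frac{23391 + \frac{1}{310}}{\frac{97277}{93}} = \frac{7251211}{310} \cdot \frac{93}{97277} = \frac{21753633}{972770}$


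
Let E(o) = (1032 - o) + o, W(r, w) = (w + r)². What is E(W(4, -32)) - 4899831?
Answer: -4898799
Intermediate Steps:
W(r, w) = (r + w)²
E(o) = 1032
E(W(4, -32)) - 4899831 = 1032 - 4899831 = -4898799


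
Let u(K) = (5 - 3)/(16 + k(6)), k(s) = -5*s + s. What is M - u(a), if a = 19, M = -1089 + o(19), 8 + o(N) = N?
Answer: -4311/4 ≈ -1077.8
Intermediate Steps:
o(N) = -8 + N
k(s) = -4*s
M = -1078 (M = -1089 + (-8 + 19) = -1089 + 11 = -1078)
u(K) = -1/4 (u(K) = (5 - 3)/(16 - 4*6) = 2/(16 - 24) = 2/(-8) = 2*(-1/8) = -1/4)
M - u(a) = -1078 - 1*(-1/4) = -1078 + 1/4 = -4311/4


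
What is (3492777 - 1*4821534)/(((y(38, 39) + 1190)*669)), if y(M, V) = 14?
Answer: -442919/268492 ≈ -1.6497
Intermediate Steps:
(3492777 - 1*4821534)/(((y(38, 39) + 1190)*669)) = (3492777 - 1*4821534)/(((14 + 1190)*669)) = (3492777 - 4821534)/((1204*669)) = -1328757/805476 = -1328757*1/805476 = -442919/268492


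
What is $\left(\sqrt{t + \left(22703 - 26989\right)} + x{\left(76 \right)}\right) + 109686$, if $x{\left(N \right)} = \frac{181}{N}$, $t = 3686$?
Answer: $\frac{8336317}{76} + 10 i \sqrt{6} \approx 1.0969 \cdot 10^{5} + 24.495 i$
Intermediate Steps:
$\left(\sqrt{t + \left(22703 - 26989\right)} + x{\left(76 \right)}\right) + 109686 = \left(\sqrt{3686 + \left(22703 - 26989\right)} + \frac{181}{76}\right) + 109686 = \left(\sqrt{3686 - 4286} + 181 \cdot \frac{1}{76}\right) + 109686 = \left(\sqrt{-600} + \frac{181}{76}\right) + 109686 = \left(10 i \sqrt{6} + \frac{181}{76}\right) + 109686 = \left(\frac{181}{76} + 10 i \sqrt{6}\right) + 109686 = \frac{8336317}{76} + 10 i \sqrt{6}$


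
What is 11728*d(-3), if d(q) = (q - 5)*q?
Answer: 281472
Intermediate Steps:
d(q) = q*(-5 + q) (d(q) = (-5 + q)*q = q*(-5 + q))
11728*d(-3) = 11728*(-3*(-5 - 3)) = 11728*(-3*(-8)) = 11728*24 = 281472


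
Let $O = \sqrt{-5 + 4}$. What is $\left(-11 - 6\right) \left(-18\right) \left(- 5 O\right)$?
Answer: $- 1530 i \approx - 1530.0 i$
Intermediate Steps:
$O = i$ ($O = \sqrt{-1} = i \approx 1.0 i$)
$\left(-11 - 6\right) \left(-18\right) \left(- 5 O\right) = \left(-11 - 6\right) \left(-18\right) \left(- 5 i\right) = \left(-17\right) \left(-18\right) \left(- 5 i\right) = 306 \left(- 5 i\right) = - 1530 i$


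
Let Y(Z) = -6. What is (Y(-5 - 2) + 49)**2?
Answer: 1849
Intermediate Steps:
(Y(-5 - 2) + 49)**2 = (-6 + 49)**2 = 43**2 = 1849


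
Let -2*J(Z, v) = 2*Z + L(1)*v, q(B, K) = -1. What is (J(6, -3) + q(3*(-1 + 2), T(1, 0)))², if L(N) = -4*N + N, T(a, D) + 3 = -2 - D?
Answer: 529/4 ≈ 132.25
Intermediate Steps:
T(a, D) = -5 - D (T(a, D) = -3 + (-2 - D) = -5 - D)
L(N) = -3*N
J(Z, v) = -Z + 3*v/2 (J(Z, v) = -(2*Z + (-3*1)*v)/2 = -(2*Z - 3*v)/2 = -(-3*v + 2*Z)/2 = -Z + 3*v/2)
(J(6, -3) + q(3*(-1 + 2), T(1, 0)))² = ((-1*6 + (3/2)*(-3)) - 1)² = ((-6 - 9/2) - 1)² = (-21/2 - 1)² = (-23/2)² = 529/4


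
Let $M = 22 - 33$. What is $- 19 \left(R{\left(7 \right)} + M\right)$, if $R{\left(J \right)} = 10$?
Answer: $19$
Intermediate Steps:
$M = -11$
$- 19 \left(R{\left(7 \right)} + M\right) = - 19 \left(10 - 11\right) = \left(-19\right) \left(-1\right) = 19$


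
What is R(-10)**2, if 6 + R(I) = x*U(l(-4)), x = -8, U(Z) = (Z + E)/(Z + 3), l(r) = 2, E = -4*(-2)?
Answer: 484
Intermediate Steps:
E = 8
U(Z) = (8 + Z)/(3 + Z) (U(Z) = (Z + 8)/(Z + 3) = (8 + Z)/(3 + Z))
R(I) = -22 (R(I) = -6 - 8*(8 + 2)/(3 + 2) = -6 - 8*10/5 = -6 - 8*2 = -6 - 16 = -22)
R(-10)**2 = (-22)**2 = 484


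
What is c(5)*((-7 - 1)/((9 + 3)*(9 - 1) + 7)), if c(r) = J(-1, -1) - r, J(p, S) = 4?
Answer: 8/103 ≈ 0.077670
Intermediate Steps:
c(r) = 4 - r
c(5)*((-7 - 1)/((9 + 3)*(9 - 1) + 7)) = (4 - 1*5)*((-7 - 1)/((9 + 3)*(9 - 1) + 7)) = (4 - 5)*(-8/(12*8 + 7)) = -(-8)/(96 + 7) = -(-8)/103 = -1*(-8/103) = 8/103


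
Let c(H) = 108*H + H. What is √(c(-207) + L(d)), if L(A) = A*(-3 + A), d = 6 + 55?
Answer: 5*I*√761 ≈ 137.93*I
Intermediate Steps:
c(H) = 109*H
d = 61
√(c(-207) + L(d)) = √(109*(-207) + 61*(-3 + 61)) = √(-22563 + 61*58) = √(-22563 + 3538) = √(-19025) = 5*I*√761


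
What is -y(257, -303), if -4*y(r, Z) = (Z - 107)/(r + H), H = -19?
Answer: -205/476 ≈ -0.43067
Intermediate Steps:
y(r, Z) = -(-107 + Z)/(4*(-19 + r)) (y(r, Z) = -(Z - 107)/(4*(r - 19)) = -(-107 + Z)/(4*(-19 + r)))
-y(257, -303) = -(107 - 1*(-303))/(4*(-19 + 257)) = -(107 + 303)/(4*238) = -410/(4*238) = -1*205/476 = -205/476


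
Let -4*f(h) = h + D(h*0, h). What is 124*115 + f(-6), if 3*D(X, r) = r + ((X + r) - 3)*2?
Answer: 28527/2 ≈ 14264.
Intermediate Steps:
D(X, r) = -2 + r + 2*X/3 (D(X, r) = (r + ((X + r) - 3)*2)/3 = (r + (-3 + X + r)*2)/3 = (r + (-6 + 2*X + 2*r))/3 = (-6 + 2*X + 3*r)/3 = -2 + r + 2*X/3)
f(h) = ½ - h/2 (f(h) = -(h + (-2 + h + 2*(h*0)/3))/4 = -(h + (-2 + h + (⅔)*0))/4 = -(h + (-2 + h + 0))/4 = -(h + (-2 + h))/4 = -(-2 + 2*h)/4 = ½ - h/2)
124*115 + f(-6) = 124*115 + (½ - ½*(-6)) = 14260 + (½ + 3) = 14260 + 7/2 = 28527/2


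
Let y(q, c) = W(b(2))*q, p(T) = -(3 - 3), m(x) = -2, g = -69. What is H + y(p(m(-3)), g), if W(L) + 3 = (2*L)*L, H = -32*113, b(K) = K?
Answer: -3616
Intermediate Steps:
H = -3616
W(L) = -3 + 2*L² (W(L) = -3 + (2*L)*L = -3 + 2*L²)
p(T) = 0 (p(T) = -1*0 = 0)
y(q, c) = 5*q (y(q, c) = (-3 + 2*2²)*q = (-3 + 2*4)*q = (-3 + 8)*q = 5*q)
H + y(p(m(-3)), g) = -3616 + 5*0 = -3616 + 0 = -3616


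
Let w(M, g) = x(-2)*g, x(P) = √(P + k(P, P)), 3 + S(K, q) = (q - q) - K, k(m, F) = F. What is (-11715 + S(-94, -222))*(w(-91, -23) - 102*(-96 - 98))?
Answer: -230015712 + 534704*I ≈ -2.3002e+8 + 5.347e+5*I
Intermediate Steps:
S(K, q) = -3 - K (S(K, q) = -3 + ((q - q) - K) = -3 + (0 - K) = -3 - K)
x(P) = √2*√P (x(P) = √(P + P) = √(2*P) = √2*√P)
w(M, g) = 2*I*g (w(M, g) = (√2*√(-2))*g = (√2*(I*√2))*g = (2*I)*g = 2*I*g)
(-11715 + S(-94, -222))*(w(-91, -23) - 102*(-96 - 98)) = (-11715 + (-3 - 1*(-94)))*(2*I*(-23) - 102*(-96 - 98)) = (-11715 + (-3 + 94))*(-46*I - 102*(-194)) = (-11715 + 91)*(-46*I + 19788) = -11624*(19788 - 46*I) = -230015712 + 534704*I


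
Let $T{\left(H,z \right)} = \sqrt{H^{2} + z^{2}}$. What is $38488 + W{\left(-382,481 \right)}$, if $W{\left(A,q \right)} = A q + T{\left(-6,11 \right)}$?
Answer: $-145254 + \sqrt{157} \approx -1.4524 \cdot 10^{5}$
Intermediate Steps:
$W{\left(A,q \right)} = \sqrt{157} + A q$ ($W{\left(A,q \right)} = A q + \sqrt{\left(-6\right)^{2} + 11^{2}} = A q + \sqrt{36 + 121} = A q + \sqrt{157} = \sqrt{157} + A q$)
$38488 + W{\left(-382,481 \right)} = 38488 + \left(\sqrt{157} - 183742\right) = 38488 - \left(183742 - \sqrt{157}\right) = -145254 + \sqrt{157}$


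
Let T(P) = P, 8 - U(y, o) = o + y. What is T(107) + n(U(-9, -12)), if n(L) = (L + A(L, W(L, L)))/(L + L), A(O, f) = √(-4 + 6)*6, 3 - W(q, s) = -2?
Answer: 215/2 + 3*√2/29 ≈ 107.65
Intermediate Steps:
W(q, s) = 5 (W(q, s) = 3 - 1*(-2) = 3 + 2 = 5)
U(y, o) = 8 - o - y (U(y, o) = 8 - (o + y) = 8 + (-o - y) = 8 - o - y)
A(O, f) = 6*√2 (A(O, f) = √2*6 = 6*√2)
n(L) = (L + 6*√2)/(2*L) (n(L) = (L + 6*√2)/(L + L) = (L + 6*√2)/((2*L)) = (L + 6*√2)*(1/(2*L)) = (L + 6*√2)/(2*L))
T(107) + n(U(-9, -12)) = 107 + ((8 - 1*(-12) - 1*(-9)) + 6*√2)/(2*(8 - 1*(-12) - 1*(-9))) = 107 + ((8 + 12 + 9) + 6*√2)/(2*(8 + 12 + 9)) = 107 + (½)*(29 + 6*√2)/29 = 107 + (½)*(1/29)*(29 + 6*√2) = 107 + (½ + 3*√2/29) = 215/2 + 3*√2/29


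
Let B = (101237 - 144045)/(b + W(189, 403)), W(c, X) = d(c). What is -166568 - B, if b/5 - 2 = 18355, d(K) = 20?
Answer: -15291732432/91805 ≈ -1.6657e+5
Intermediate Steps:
b = 91785 (b = 10 + 5*18355 = 10 + 91775 = 91785)
W(c, X) = 20
B = -42808/91805 (B = (101237 - 144045)/(91785 + 20) = -42808/91805 ≈ -0.46629)
-166568 - B = -166568 - 1*(-42808/91805) = -166568 + 42808/91805 = -15291732432/91805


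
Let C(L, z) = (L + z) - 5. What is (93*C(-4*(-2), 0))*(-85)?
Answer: -23715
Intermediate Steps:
C(L, z) = -5 + L + z
(93*C(-4*(-2), 0))*(-85) = (93*(-5 - 4*(-2) + 0))*(-85) = (93*(-5 + 8 + 0))*(-85) = (93*3)*(-85) = 279*(-85) = -23715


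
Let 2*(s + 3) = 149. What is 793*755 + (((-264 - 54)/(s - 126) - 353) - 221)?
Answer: 65198005/109 ≈ 5.9815e+5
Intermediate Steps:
s = 143/2 (s = -3 + (1/2)*149 = -3 + 149/2 = 143/2 ≈ 71.500)
793*755 + (((-264 - 54)/(s - 126) - 353) - 221) = 793*755 + (((-264 - 54)/(143/2 - 126) - 353) - 221) = 598715 + ((-318/(-109/2) - 353) - 221) = 598715 + ((-318*(-2/109) - 353) - 221) = 598715 + ((636/109 - 353) - 221) = 598715 + (-37841/109 - 221) = 598715 - 61930/109 = 65198005/109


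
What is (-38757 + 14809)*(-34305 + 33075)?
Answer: 29456040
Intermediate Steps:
(-38757 + 14809)*(-34305 + 33075) = -23948*(-1230) = 29456040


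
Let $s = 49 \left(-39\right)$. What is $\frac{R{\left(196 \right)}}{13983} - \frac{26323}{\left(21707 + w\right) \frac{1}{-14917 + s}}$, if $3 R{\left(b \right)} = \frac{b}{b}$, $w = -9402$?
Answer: $\frac{18581873524661}{516182445} \approx 35999.0$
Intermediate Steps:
$R{\left(b \right)} = \frac{1}{3}$ ($R{\left(b \right)} = \frac{b \frac{1}{b}}{3} = \frac{1}{3} \cdot 1 = \frac{1}{3}$)
$s = -1911$
$\frac{R{\left(196 \right)}}{13983} - \frac{26323}{\left(21707 + w\right) \frac{1}{-14917 + s}} = \frac{1}{3 \cdot 13983} - \frac{26323}{\left(21707 - 9402\right) \frac{1}{-14917 - 1911}} = \frac{1}{3} \cdot \frac{1}{13983} - \frac{26323}{12305 \frac{1}{-16828}} = \frac{1}{41949} - \frac{26323}{12305 \left(- \frac{1}{16828}\right)} = \frac{1}{41949} - \frac{26323}{- \frac{12305}{16828}} = \frac{1}{41949} - - \frac{442963444}{12305} = \frac{1}{41949} + \frac{442963444}{12305} = \frac{18581873524661}{516182445}$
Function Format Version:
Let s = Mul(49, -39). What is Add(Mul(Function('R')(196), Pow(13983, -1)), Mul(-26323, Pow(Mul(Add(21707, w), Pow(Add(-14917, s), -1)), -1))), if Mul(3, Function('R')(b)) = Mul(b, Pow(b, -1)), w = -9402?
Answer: Rational(18581873524661, 516182445) ≈ 35999.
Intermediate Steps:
Function('R')(b) = Rational(1, 3) (Function('R')(b) = Mul(Rational(1, 3), Mul(b, Pow(b, -1))) = Mul(Rational(1, 3), 1) = Rational(1, 3))
s = -1911
Add(Mul(Function('R')(196), Pow(13983, -1)), Mul(-26323, Pow(Mul(Add(21707, w), Pow(Add(-14917, s), -1)), -1))) = Add(Mul(Rational(1, 3), Pow(13983, -1)), Mul(-26323, Pow(Mul(Add(21707, -9402), Pow(Add(-14917, -1911), -1)), -1))) = Add(Mul(Rational(1, 3), Rational(1, 13983)), Mul(-26323, Pow(Mul(12305, Pow(-16828, -1)), -1))) = Add(Rational(1, 41949), Mul(-26323, Pow(Mul(12305, Rational(-1, 16828)), -1))) = Add(Rational(1, 41949), Mul(-26323, Pow(Rational(-12305, 16828), -1))) = Add(Rational(1, 41949), Mul(-26323, Rational(-16828, 12305))) = Add(Rational(1, 41949), Rational(442963444, 12305)) = Rational(18581873524661, 516182445)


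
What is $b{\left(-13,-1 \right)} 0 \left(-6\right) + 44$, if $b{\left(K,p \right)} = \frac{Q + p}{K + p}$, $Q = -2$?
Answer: $44$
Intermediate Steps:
$b{\left(K,p \right)} = \frac{-2 + p}{K + p}$
$b{\left(-13,-1 \right)} 0 \left(-6\right) + 44 = \frac{-2 - 1}{-13 - 1} \cdot 0 \left(-6\right) + 44 = \frac{1}{-14} \left(-3\right) 0 + 44 = \left(- \frac{1}{14}\right) \left(-3\right) 0 + 44 = \frac{3}{14} \cdot 0 + 44 = 0 + 44 = 44$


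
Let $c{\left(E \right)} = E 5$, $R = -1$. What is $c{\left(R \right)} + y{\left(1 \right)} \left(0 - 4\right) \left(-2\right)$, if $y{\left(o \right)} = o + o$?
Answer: $11$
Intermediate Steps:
$y{\left(o \right)} = 2 o$
$c{\left(E \right)} = 5 E$
$c{\left(R \right)} + y{\left(1 \right)} \left(0 - 4\right) \left(-2\right) = 5 \left(-1\right) + 2 \cdot 1 \left(0 - 4\right) \left(-2\right) = -5 + 2 \left(\left(-4\right) \left(-2\right)\right) = -5 + 2 \cdot 8 = -5 + 16 = 11$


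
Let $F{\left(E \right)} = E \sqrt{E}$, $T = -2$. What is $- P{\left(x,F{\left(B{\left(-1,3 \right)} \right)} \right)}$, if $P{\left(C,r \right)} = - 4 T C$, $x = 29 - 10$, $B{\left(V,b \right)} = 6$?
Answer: $-152$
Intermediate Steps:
$F{\left(E \right)} = E^{\frac{3}{2}}$
$x = 19$ ($x = 29 - 10 = 19$)
$P{\left(C,r \right)} = 8 C$ ($P{\left(C,r \right)} = \left(-4\right) \left(-2\right) C = 8 C$)
$- P{\left(x,F{\left(B{\left(-1,3 \right)} \right)} \right)} = - 8 \cdot 19 = \left(-1\right) 152 = -152$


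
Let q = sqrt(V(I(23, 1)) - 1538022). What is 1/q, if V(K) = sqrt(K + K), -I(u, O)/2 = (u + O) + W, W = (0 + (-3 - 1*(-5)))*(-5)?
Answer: sqrt(2)/(2*sqrt(-769011 + I*sqrt(14))) ≈ 1.9616e-9 - 0.00080634*I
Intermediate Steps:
W = -10 (W = (0 + (-3 + 5))*(-5) = (0 + 2)*(-5) = 2*(-5) = -10)
I(u, O) = 20 - 2*O - 2*u (I(u, O) = -2*((u + O) - 10) = -2*((O + u) - 10) = -2*(-10 + O + u) = 20 - 2*O - 2*u)
V(K) = sqrt(2)*sqrt(K) (V(K) = sqrt(2*K) = sqrt(2)*sqrt(K))
q = sqrt(-1538022 + 2*I*sqrt(14)) (q = sqrt(sqrt(2)*sqrt(20 - 2*1 - 2*23) - 1538022) = sqrt(sqrt(2)*sqrt(20 - 2 - 46) - 1538022) = sqrt(sqrt(2)*sqrt(-28) - 1538022) = sqrt(sqrt(2)*(2*I*sqrt(7)) - 1538022) = sqrt(2*I*sqrt(14) - 1538022) = sqrt(-1538022 + 2*I*sqrt(14)) ≈ 0.003 + 1240.2*I)
1/q = 1/(sqrt(-1538022 + 2*I*sqrt(14))) = 1/sqrt(-1538022 + 2*I*sqrt(14))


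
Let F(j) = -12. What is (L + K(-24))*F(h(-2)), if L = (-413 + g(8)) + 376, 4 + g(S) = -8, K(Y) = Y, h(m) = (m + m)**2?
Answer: 876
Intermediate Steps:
h(m) = 4*m**2 (h(m) = (2*m)**2 = 4*m**2)
g(S) = -12 (g(S) = -4 - 8 = -12)
L = -49 (L = (-413 - 12) + 376 = -425 + 376 = -49)
(L + K(-24))*F(h(-2)) = (-49 - 24)*(-12) = -73*(-12) = 876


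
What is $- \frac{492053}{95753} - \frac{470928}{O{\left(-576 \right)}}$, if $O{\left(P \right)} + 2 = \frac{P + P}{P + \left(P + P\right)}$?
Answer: $\frac{33819084535}{95753} \approx 3.5319 \cdot 10^{5}$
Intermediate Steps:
$O{\left(P \right)} = - \frac{4}{3}$ ($O{\left(P \right)} = -2 + \frac{P + P}{P + \left(P + P\right)} = -2 + \frac{2 P}{P + 2 P} = -2 + \frac{2 P}{3 P} = -2 + 2 P \frac{1}{3 P} = -2 + \frac{2}{3} = - \frac{4}{3}$)
$- \frac{492053}{95753} - \frac{470928}{O{\left(-576 \right)}} = - \frac{492053}{95753} - \frac{470928}{- \frac{4}{3}} = \left(-492053\right) \frac{1}{95753} - -353196 = - \frac{492053}{95753} + 353196 = \frac{33819084535}{95753}$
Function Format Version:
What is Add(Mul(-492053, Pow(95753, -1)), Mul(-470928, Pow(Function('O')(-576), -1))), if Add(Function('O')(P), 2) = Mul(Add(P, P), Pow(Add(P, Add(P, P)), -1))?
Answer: Rational(33819084535, 95753) ≈ 3.5319e+5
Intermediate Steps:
Function('O')(P) = Rational(-4, 3) (Function('O')(P) = Add(-2, Mul(Add(P, P), Pow(Add(P, Add(P, P)), -1))) = Add(-2, Mul(Mul(2, P), Pow(Add(P, Mul(2, P)), -1))) = Add(-2, Mul(Mul(2, P), Pow(Mul(3, P), -1))) = Add(-2, Mul(Mul(2, P), Mul(Rational(1, 3), Pow(P, -1)))) = Add(-2, Rational(2, 3)) = Rational(-4, 3))
Add(Mul(-492053, Pow(95753, -1)), Mul(-470928, Pow(Function('O')(-576), -1))) = Add(Mul(-492053, Pow(95753, -1)), Mul(-470928, Pow(Rational(-4, 3), -1))) = Add(Mul(-492053, Rational(1, 95753)), Mul(-470928, Rational(-3, 4))) = Add(Rational(-492053, 95753), 353196) = Rational(33819084535, 95753)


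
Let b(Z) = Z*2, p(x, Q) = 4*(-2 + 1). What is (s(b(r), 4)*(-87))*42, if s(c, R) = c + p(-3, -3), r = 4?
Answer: -14616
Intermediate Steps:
p(x, Q) = -4 (p(x, Q) = 4*(-1) = -4)
b(Z) = 2*Z
s(c, R) = -4 + c (s(c, R) = c - 4 = -4 + c)
(s(b(r), 4)*(-87))*42 = ((-4 + 2*4)*(-87))*42 = ((-4 + 8)*(-87))*42 = (4*(-87))*42 = -348*42 = -14616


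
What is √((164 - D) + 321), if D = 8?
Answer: 3*√53 ≈ 21.840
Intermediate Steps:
√((164 - D) + 321) = √((164 - 1*8) + 321) = √((164 - 8) + 321) = √(156 + 321) = √477 = 3*√53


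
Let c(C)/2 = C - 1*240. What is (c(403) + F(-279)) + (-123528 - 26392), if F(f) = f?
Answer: -149873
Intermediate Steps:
c(C) = -480 + 2*C (c(C) = 2*(C - 1*240) = 2*(C - 240) = 2*(-240 + C) = -480 + 2*C)
(c(403) + F(-279)) + (-123528 - 26392) = ((-480 + 2*403) - 279) + (-123528 - 26392) = ((-480 + 806) - 279) - 149920 = (326 - 279) - 149920 = 47 - 149920 = -149873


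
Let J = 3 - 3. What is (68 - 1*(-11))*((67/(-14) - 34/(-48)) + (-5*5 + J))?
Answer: -385915/168 ≈ -2297.1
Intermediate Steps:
J = 0
(68 - 1*(-11))*((67/(-14) - 34/(-48)) + (-5*5 + J)) = (68 - 1*(-11))*((67/(-14) - 34/(-48)) + (-5*5 + 0)) = (68 + 11)*((67*(-1/14) - 34*(-1/48)) + (-25 + 0)) = 79*((-67/14 + 17/24) - 25) = 79*(-685/168 - 25) = 79*(-4885/168) = -385915/168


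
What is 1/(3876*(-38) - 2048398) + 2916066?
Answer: 6402765291275/2195686 ≈ 2.9161e+6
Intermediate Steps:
1/(3876*(-38) - 2048398) + 2916066 = 1/(-147288 - 2048398) + 2916066 = 1/(-2195686) + 2916066 = -1/2195686 + 2916066 = 6402765291275/2195686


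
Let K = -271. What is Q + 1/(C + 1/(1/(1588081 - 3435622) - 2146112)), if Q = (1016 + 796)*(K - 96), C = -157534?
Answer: -415379468100294238726405/624627021937205203 ≈ -6.6500e+5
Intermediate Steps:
Q = -665004 (Q = (1016 + 796)*(-271 - 96) = 1812*(-367) = -665004)
Q + 1/(C + 1/(1/(1588081 - 3435622) - 2146112)) = -665004 + 1/(-157534 + 1/(1/(1588081 - 3435622) - 2146112)) = -665004 + 1/(-157534 + 1/(1/(-1847541) - 2146112)) = -665004 + 1/(-157534 + 1/(-1/1847541 - 2146112)) = -665004 + 1/(-157534 + 1/(-3965029910593/1847541)) = -665004 + 1/(-157534 - 1847541/3965029910593) = -665004 + 1/(-624627021937205203/3965029910593) = -665004 - 3965029910593/624627021937205203 = -415379468100294238726405/624627021937205203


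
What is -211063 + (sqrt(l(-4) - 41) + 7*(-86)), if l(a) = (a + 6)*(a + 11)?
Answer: -211665 + 3*I*sqrt(3) ≈ -2.1167e+5 + 5.1962*I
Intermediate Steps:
l(a) = (6 + a)*(11 + a)
-211063 + (sqrt(l(-4) - 41) + 7*(-86)) = -211063 + (sqrt((66 + (-4)**2 + 17*(-4)) - 41) + 7*(-86)) = -211063 + (sqrt((66 + 16 - 68) - 41) - 602) = -211063 + (sqrt(14 - 41) - 602) = -211063 + (sqrt(-27) - 602) = -211063 + (3*I*sqrt(3) - 602) = -211063 + (-602 + 3*I*sqrt(3)) = -211665 + 3*I*sqrt(3)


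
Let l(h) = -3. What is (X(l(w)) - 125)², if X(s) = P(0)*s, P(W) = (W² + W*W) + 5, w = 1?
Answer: 19600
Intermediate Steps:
P(W) = 5 + 2*W² (P(W) = (W² + W²) + 5 = 2*W² + 5 = 5 + 2*W²)
X(s) = 5*s (X(s) = (5 + 2*0²)*s = (5 + 2*0)*s = (5 + 0)*s = 5*s)
(X(l(w)) - 125)² = (5*(-3) - 125)² = (-15 - 125)² = (-140)² = 19600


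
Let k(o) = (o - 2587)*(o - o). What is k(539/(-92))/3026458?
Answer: 0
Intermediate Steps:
k(o) = 0 (k(o) = (-2587 + o)*0 = 0)
k(539/(-92))/3026458 = 0/3026458 = 0*(1/3026458) = 0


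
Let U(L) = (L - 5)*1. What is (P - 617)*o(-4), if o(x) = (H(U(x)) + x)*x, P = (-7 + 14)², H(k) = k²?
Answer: 174944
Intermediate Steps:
U(L) = -5 + L (U(L) = (-5 + L)*1 = -5 + L)
P = 49 (P = 7² = 49)
o(x) = x*(x + (-5 + x)²) (o(x) = ((-5 + x)² + x)*x = (x + (-5 + x)²)*x = x*(x + (-5 + x)²))
(P - 617)*o(-4) = (49 - 617)*(-4*(-4 + (-5 - 4)²)) = -(-2272)*(-4 + (-9)²) = -(-2272)*(-4 + 81) = -(-2272)*77 = -568*(-308) = 174944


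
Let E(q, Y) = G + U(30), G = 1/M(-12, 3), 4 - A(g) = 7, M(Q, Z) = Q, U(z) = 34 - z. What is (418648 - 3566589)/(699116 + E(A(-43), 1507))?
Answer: -37775292/8389439 ≈ -4.5027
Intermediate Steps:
A(g) = -3 (A(g) = 4 - 1*7 = 4 - 7 = -3)
G = -1/12 (G = 1/(-12) = -1/12 ≈ -0.083333)
E(q, Y) = 47/12 (E(q, Y) = -1/12 + (34 - 1*30) = -1/12 + (34 - 30) = -1/12 + 4 = 47/12)
(418648 - 3566589)/(699116 + E(A(-43), 1507)) = (418648 - 3566589)/(699116 + 47/12) = -3147941/8389439/12 = -3147941*12/8389439 = -37775292/8389439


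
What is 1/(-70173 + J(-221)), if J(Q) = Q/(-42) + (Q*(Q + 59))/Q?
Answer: -42/2953849 ≈ -1.4219e-5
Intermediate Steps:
J(Q) = 59 + 41*Q/42 (J(Q) = Q*(-1/42) + (Q*(59 + Q))/Q = -Q/42 + (59 + Q) = 59 + 41*Q/42)
1/(-70173 + J(-221)) = 1/(-70173 + (59 + (41/42)*(-221))) = 1/(-70173 + (59 - 9061/42)) = 1/(-70173 - 6583/42) = 1/(-2953849/42) = -42/2953849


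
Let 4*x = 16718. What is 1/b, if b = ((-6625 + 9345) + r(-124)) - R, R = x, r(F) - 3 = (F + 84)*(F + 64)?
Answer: 2/1887 ≈ 0.0010599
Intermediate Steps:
x = 8359/2 (x = (¼)*16718 = 8359/2 ≈ 4179.5)
r(F) = 3 + (64 + F)*(84 + F) (r(F) = 3 + (F + 84)*(F + 64) = 3 + (84 + F)*(64 + F) = 3 + (64 + F)*(84 + F))
R = 8359/2 ≈ 4179.5
b = 1887/2 (b = ((-6625 + 9345) + (5379 + (-124)² + 148*(-124))) - 1*8359/2 = (2720 + (5379 + 15376 - 18352)) - 8359/2 = (2720 + 2403) - 8359/2 = 5123 - 8359/2 = 1887/2 ≈ 943.50)
1/b = 1/(1887/2) = 2/1887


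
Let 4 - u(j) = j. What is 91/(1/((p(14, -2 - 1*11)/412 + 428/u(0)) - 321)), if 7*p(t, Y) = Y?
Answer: -8023457/412 ≈ -19474.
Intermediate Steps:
u(j) = 4 - j
p(t, Y) = Y/7
91/(1/((p(14, -2 - 1*11)/412 + 428/u(0)) - 321)) = 91/(1/((((-2 - 1*11)/7)/412 + 428/(4 - 1*0)) - 321)) = 91/(1/((((-2 - 11)/7)*(1/412) + 428/(4 + 0)) - 321)) = 91/(1/((((⅐)*(-13))*(1/412) + 428/4) - 321)) = 91/(1/((-13/7*1/412 + 428*(¼)) - 321)) = 91/(1/((-13/2884 + 107) - 321)) = 91/(1/(308575/2884 - 321)) = 91/(1/(-617189/2884)) = 91/(-2884/617189) = 91*(-617189/2884) = -8023457/412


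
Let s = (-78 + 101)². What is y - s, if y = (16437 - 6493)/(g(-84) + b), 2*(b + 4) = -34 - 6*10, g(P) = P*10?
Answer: -43753/81 ≈ -540.16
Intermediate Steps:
g(P) = 10*P
s = 529 (s = 23² = 529)
b = -51 (b = -4 + (-34 - 6*10)/2 = -4 + (-34 - 60)/2 = -4 + (½)*(-94) = -4 - 47 = -51)
y = -904/81 (y = (16437 - 6493)/(10*(-84) - 51) = 9944/(-840 - 51) = 9944/(-891) = 9944*(-1/891) = -904/81 ≈ -11.160)
y - s = -904/81 - 1*529 = -904/81 - 529 = -43753/81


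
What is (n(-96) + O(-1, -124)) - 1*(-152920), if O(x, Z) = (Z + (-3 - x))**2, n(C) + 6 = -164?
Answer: 168626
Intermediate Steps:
n(C) = -170 (n(C) = -6 - 164 = -170)
O(x, Z) = (-3 + Z - x)**2
(n(-96) + O(-1, -124)) - 1*(-152920) = (-170 + (3 - 1 - 1*(-124))**2) - 1*(-152920) = (-170 + (3 - 1 + 124)**2) + 152920 = (-170 + 126**2) + 152920 = (-170 + 15876) + 152920 = 15706 + 152920 = 168626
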